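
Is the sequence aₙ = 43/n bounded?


a₁ = 43, a₂ = 43/2, a₃ = 43/3, ...
0 < aₙ ≤ 43 for all n ≥ 1
Lower bound: 0, Upper bound: 43
The sequence IS bounded

Bounded (0 < aₙ ≤ 43)


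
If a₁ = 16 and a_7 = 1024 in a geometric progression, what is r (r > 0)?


r^(n-1) = aₙ/a₁
r^6 = 1024/16 = 64
r = 64^(1/6)
= ±2; taking r > 0 gives r = 2

r = 2


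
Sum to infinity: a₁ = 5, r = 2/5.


S∞ = a₁/(1-r) = 5/(1 - 2/5)
= 5/(3/5)
= 25/3

S∞ = 25/3


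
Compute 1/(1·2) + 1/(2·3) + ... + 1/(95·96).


1/(k(k+1)) = 1/k - 1/(k+1) (partial fractions)
Telescoping: Σ = 1 - 1/96 = 95/96

Sum = 95/96


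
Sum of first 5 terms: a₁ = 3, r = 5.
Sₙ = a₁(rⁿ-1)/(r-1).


Sₙ = 3×(5^5 - 1)/(5 - 1)
= 3×(3125 - 1)/4
= 3×3124/4
= 2343

S_5 = 2343


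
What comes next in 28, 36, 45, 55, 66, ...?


Pattern: triangular numbers: n(n+1)/2
Terms: 28, 36, 45, 55, 66
Next term = 78

Next term = 78


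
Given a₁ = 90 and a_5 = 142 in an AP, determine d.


d = (aₙ - a₁)/(n-1)
= (142 - 90)/(5-1)
= 52/4 = 13

d = 13


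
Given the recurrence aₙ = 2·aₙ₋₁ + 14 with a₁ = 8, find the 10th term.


Computing step by step:
a_1 = 8
a_2 = 30
a_3 = 74
a_4 = 162
a_5 = 338
a_6 = 690
a_7 = 1394
a_8 = 2802
a_9 = 5618
a_10 = 11250


a_10 = 11250


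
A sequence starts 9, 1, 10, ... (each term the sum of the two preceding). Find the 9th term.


Computing iteratively: 9, 1, 10, 11, 21, 32, 53, 85, 138
a_9 = 138

a_9 = 138


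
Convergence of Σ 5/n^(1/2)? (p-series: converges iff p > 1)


p-series test: Σ c/n^p converges if p > 1, diverges if p ≤ 1 (constant c > 0 doesn't affect convergence).
p = 1/2
1/2 ≤ 1 → DIVERGES

Diverges (p = 1/2 ≤ 1)


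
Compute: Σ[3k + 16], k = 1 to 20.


Σ(3k+16) = 3·Σk + 16·n
= 3·210 + 16·20
= 630 + 320 = 950

Σ = 950


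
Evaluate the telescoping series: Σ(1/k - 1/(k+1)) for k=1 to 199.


Telescoping: adjacent terms cancel.
= 1/1 - 1/200
= 1 - 1/200 = 199/200

Sum = 199/200


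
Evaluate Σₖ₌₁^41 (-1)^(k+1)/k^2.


S = 1 - 1/4 + 1/9 - 1/16 + 1/25 - 1/36 + 1/49 - 1/64 ± ...
= 0.8228
(Full series converges to +π²/12 ≈ +0.8225)

S_41 = 0.8228


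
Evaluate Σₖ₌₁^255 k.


n(n+1)/2 = 255×256/2 = 65280/2 = 32640

Σk = 32640


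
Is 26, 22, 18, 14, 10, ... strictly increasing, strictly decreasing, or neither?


Differences: -4, -4, -4, -4
All differences < 0 → strictly DECREASING

Monotonically decreasing


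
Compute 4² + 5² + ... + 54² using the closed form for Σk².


Σₖ₌4^54 k² = Σₖ₌₁^54 k² − Σₖ₌₁^3 k²
= 54·55·109/6 − 3·4·7/6
= 53955 − 14 = 53941

Σk² = 53941


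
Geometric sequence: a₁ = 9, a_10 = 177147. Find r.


r^(n-1) = aₙ/a₁
r^9 = 177147/9 = 19683
r = 19683^(1/9)
= 3

r = 3


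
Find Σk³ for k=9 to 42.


Σₖ₌9^42 k³ = [42·43/2]² − [8·9/2]²
= 815409 − 1296 = 814113

Σk³ = 814113


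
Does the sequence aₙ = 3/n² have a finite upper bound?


a₁ = 3, a₂ = 3/4, a₃ = 3/9, ...
0 < aₙ ≤ 3 for all n ≥ 1
The sequence IS bounded

Bounded (0 < aₙ ≤ 3)


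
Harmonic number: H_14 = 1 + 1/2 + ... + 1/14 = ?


H_14 = 1/1 + 1/2 + 1/3 + ... + 1/14
= 1171733/360360
≈ 3.2516

H_14 = 1171733/360360 ≈ 3.2516


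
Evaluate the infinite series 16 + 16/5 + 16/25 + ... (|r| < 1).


S∞ = a₁/(1-r) = 16/(1 - 1/5)
= 16/(4/5)
= 20

S∞ = 20


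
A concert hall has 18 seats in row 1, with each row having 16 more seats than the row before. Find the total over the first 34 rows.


aₙ = 18 + (34-1)×16 = 546
Sₙ = n(a₁+aₙ)/2 = 34×(18+546)/2
= 34×564/2 = 9588

S_34 = 9588


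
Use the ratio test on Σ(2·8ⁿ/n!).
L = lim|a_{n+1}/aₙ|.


aₙ = 2·8^n/n!
a_{n+1}/aₙ = 8^(n+1)/(n+1)! × n!/8^n  (constant 2 cancels)
= 8/(n+1)
L = lim(n→∞) 8/(n+1) = 0
L < 1 → series CONVERGES

Converges (ratio test: L = 0 < 1)


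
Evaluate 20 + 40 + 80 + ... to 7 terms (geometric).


Sₙ = 20×(2^7 - 1)/(2 - 1)
= 20×(128 - 1)/1
= 20×127/1
= 2540

S_7 = 2540


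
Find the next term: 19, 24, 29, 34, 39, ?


Pattern: arithmetic (d=5)
Terms: 19, 24, 29, 34, 39
Next term = 44

Next term = 44


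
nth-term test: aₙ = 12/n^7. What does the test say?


lim(n→∞) 12/n^7 = 0
lim aₙ = 0 → nth-term test is INCONCLUSIVE
(Need other tests; this is actually a convergent p-series with p=7 > 1)

Inconclusive (lim aₙ = 0; need another test)


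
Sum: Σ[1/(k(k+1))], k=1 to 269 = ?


1/(k(k+1)) = 1/k - 1/(k+1) (partial fractions)
Telescoping: Σ = 1 - 1/270 = 269/270

Sum = 269/270


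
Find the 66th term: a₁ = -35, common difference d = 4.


aₙ = a₁ + (n-1)d
= -35 + (66-1)×4
= -35 + 260
= 225

a_66 = 225


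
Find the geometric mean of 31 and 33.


GM = √(31×33) = √1023 = 31.9844

GM = 31.9844


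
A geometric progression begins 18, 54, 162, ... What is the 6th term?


aₙ = a₁·r^(n-1)
= 18×3^5
= 18×243
= 4374

a_6 = 4374


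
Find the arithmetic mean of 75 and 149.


AM = (75 + 149)/2 = 224/2 = 112

AM = 112


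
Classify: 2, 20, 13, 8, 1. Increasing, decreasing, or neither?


Differences: 18, -7, -5, -7
Difference at position 1 is +18 (> 0) but position 2 is -7 (< 0) — sequence both rises and falls
→ NOT monotonic

Not monotonic


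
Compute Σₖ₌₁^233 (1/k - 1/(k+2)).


Telescoping with gap 2: two head and two tail terms survive.
= (1 + 1/2) - (1/234 + 1/235)
= 3/2 - 1/234 - 1/235 = 41008/27495

Sum = 41008/27495


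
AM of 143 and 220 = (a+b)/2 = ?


AM = (143 + 220)/2 = 363/2 = 181.5

AM = 181.5


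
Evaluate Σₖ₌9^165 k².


Σₖ₌9^165 k² = Σₖ₌₁^165 k² − Σₖ₌₁^8 k²
= 165·166·331/6 − 8·9·17/6
= 1511015 − 204 = 1510811

Σk² = 1510811


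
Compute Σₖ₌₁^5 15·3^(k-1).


Sₙ = 15×(3^5 - 1)/(3 - 1)
= 15×(243 - 1)/2
= 15×242/2
= 1815

S_5 = 1815


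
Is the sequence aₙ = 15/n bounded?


a₁ = 15, a₂ = 15/2, a₃ = 15/3, ...
0 < aₙ ≤ 15 for all n ≥ 1
Lower bound: 0, Upper bound: 15
The sequence IS bounded

Bounded (0 < aₙ ≤ 15)


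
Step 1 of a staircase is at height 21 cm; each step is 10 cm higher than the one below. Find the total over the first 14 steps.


aₙ = 21 + (14-1)×10 = 151
Sₙ = n(a₁+aₙ)/2 = 14×(21+151)/2
= 14×172/2 = 1204

S_14 = 1204


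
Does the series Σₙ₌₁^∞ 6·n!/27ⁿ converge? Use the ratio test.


aₙ = 6·n!/27^n
a_{n+1}/aₙ = (n+1)!/27^(n+1) × 27^n/n!  (constant 6 cancels)
= (n+1)/27
L = lim(n→∞) (n+1)/27 = ∞
L > 1 → series DIVERGES

Diverges (ratio test: L = ∞ > 1)


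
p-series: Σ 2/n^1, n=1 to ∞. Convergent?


p-series test: Σ c/n^p converges if p > 1, diverges if p ≤ 1 (constant c > 0 doesn't affect convergence).
p = 1
1 ≤ 1 → DIVERGES

Diverges (p = 1 ≤ 1)


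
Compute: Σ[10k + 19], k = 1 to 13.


Σ(10k+19) = 10·Σk + 19·n
= 10·91 + 19·13
= 910 + 247 = 1157

Σ = 1157


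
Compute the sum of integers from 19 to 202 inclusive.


Σₖ₌19^202 k = Σₖ₌₁^202 k − Σₖ₌₁^18 k
= 202·203/2 − 18·19/2
= 20503 − 171 = 20332

Σk = 20332


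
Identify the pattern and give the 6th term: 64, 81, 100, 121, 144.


Pattern: perfect squares: n²
Terms: 64, 81, 100, 121, 144
Next term = 169

Next term = 169


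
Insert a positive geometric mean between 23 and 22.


GM = √(23×22) = √506 = 22.4944

GM = 22.4944


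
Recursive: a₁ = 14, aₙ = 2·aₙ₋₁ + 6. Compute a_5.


Computing step by step:
a_1 = 14
a_2 = 34
a_3 = 74
a_4 = 154
a_5 = 314


a_5 = 314


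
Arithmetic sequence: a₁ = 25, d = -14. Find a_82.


aₙ = a₁ + (n-1)d
= 25 + (82-1)×-14
= 25 - 1134
= -1109

a_82 = -1109


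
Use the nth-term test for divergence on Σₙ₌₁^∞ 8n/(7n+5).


lim(n→∞) 8n/(7n+5) = 8/7 = 8/7  (divide numerator and denominator by n)
lim aₙ = 8/7 ≠ 0 → series DIVERGES

Diverges (lim aₙ = 8/7 ≠ 0)


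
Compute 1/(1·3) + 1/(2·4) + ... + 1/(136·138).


1/(k(k+2)) = (1/2)·(1/k - 1/(k+2)) (partial fractions)
Telescoping: Σ = (1/2)·(1 + 1/2 - 1/137 - 1/138) = 7021/9453

Sum = 7021/9453


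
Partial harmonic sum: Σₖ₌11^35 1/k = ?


Σₖ₌11^35 1/k = 1/11 + 1/12 + 1/13 + ... + 1/35
= 2283851270047/1875370816800
≈ 1.2178

Sum = 2283851270047/1875370816800 ≈ 1.2178


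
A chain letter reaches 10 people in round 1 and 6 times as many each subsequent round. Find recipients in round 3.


aₙ = a₁·r^(n-1)
= 10×6^2
= 10×36
= 360

a_3 = 360


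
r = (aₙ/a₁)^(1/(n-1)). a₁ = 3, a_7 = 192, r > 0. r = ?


r^(n-1) = aₙ/a₁
r^6 = 192/3 = 64
r = 64^(1/6)
= ±2; taking r > 0 gives r = 2

r = 2


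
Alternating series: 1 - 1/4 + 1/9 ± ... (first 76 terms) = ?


S = 1 - 1/4 + 1/9 - 1/16 + 1/25 - 1/36 + 1/49 - 1/64 ± ...
= 0.8224
(Full series converges to +π²/12 ≈ +0.8225)

S_76 = 0.8224


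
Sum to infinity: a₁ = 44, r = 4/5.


S∞ = a₁/(1-r) = 44/(1 - 4/5)
= 44/(1/5)
= 220

S∞ = 220


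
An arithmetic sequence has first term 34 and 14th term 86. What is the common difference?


d = (aₙ - a₁)/(n-1)
= (86 - 34)/(14-1)
= 52/13 = 4

d = 4


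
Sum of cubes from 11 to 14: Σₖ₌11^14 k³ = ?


Σₖ₌11^14 k³ = [14·15/2]² − [10·11/2]²
= 11025 − 3025 = 8000

Σk³ = 8000


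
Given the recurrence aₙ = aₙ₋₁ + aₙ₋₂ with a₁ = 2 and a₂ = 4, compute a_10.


Computing iteratively: 2, 4, 6, 10, 16, 26, 42, 68, 110, 178
a_10 = 178

a_10 = 178


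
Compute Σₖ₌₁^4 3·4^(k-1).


Sₙ = 3×(4^4 - 1)/(4 - 1)
= 3×(256 - 1)/3
= 3×255/3
= 255

S_4 = 255


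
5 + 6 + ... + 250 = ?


Σₖ₌5^250 k = Σₖ₌₁^250 k − Σₖ₌₁^4 k
= 250·251/2 − 4·5/2
= 31375 − 10 = 31365

Σk = 31365


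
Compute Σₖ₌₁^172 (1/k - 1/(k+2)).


Telescoping with gap 2: two head and two tail terms survive.
= (1 + 1/2) - (1/173 + 1/174)
= 3/2 - 1/173 - 1/174 = 22403/15051

Sum = 22403/15051


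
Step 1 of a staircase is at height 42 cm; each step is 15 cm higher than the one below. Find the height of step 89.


aₙ = a₁ + (n-1)d
= 42 + (89-1)×15
= 42 + 1320
= 1362

a_89 = 1362


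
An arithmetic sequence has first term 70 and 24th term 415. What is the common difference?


d = (aₙ - a₁)/(n-1)
= (415 - 70)/(24-1)
= 345/23 = 15

d = 15


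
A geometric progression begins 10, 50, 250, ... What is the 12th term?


aₙ = a₁·r^(n-1)
= 10×5^11
= 10×48828125
= 488281250

a_12 = 488281250


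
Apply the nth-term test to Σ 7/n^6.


lim(n→∞) 7/n^6 = 0
lim aₙ = 0 → nth-term test is INCONCLUSIVE
(Need other tests; this is actually a convergent p-series with p=6 > 1)

Inconclusive (lim aₙ = 0; need another test)


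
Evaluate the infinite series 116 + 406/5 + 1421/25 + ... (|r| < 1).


S∞ = a₁/(1-r) = 116/(1 - 7/10)
= 116/(3/10)
= 1160/3

S∞ = 1160/3


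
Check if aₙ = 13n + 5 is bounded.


aₙ = 13n + 5 → as n→∞, aₙ→∞
No finite upper bound exists
The sequence is UNBOUNDED

Unbounded (aₙ → ∞ as n → ∞)


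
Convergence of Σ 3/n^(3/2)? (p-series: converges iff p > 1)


p-series test: Σ c/n^p converges if p > 1, diverges if p ≤ 1 (constant c > 0 doesn't affect convergence).
p = 3/2
3/2 > 1 → CONVERGES

Converges (p = 3/2 > 1)


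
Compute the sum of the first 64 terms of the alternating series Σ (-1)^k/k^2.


S = -1 + 1/4 - 1/9 + 1/16 - 1/25 + 1/36 - 1/49 + 1/64 ± ...
= -0.8223
(Full series converges to -π²/12 ≈ -0.8225)

S_64 = -0.8223


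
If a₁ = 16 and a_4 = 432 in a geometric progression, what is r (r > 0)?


r^(n-1) = aₙ/a₁
r^3 = 432/16 = 27
r = 27^(1/3)
= 3

r = 3


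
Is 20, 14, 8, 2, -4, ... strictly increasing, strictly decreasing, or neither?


Differences: -6, -6, -6, -6
All differences < 0 → strictly DECREASING

Monotonically decreasing


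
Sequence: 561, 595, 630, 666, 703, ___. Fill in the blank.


Pattern: triangular numbers: n(n+1)/2
Terms: 561, 595, 630, 666, 703
Next term = 741

Next term = 741


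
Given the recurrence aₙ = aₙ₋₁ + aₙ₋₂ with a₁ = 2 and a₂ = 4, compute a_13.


Computing iteratively: 2, 4, 6, 10, 16, 26, 42, 68, 110, 178, 288, 466, ...
a_13 = 754

a_13 = 754


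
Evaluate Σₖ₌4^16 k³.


Σₖ₌4^16 k³ = [16·17/2]² − [3·4/2]²
= 18496 − 36 = 18460

Σk³ = 18460


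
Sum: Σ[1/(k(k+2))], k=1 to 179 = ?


1/(k(k+2)) = (1/2)·(1/k - 1/(k+2)) (partial fractions)
Telescoping: Σ = (1/2)·(1 + 1/2 - 1/180 - 1/181) = 48509/65160

Sum = 48509/65160


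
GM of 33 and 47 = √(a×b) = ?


GM = √(33×47) = √1551 = 39.3827

GM = 39.3827


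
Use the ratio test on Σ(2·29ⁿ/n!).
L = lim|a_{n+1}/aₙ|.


aₙ = 2·29^n/n!
a_{n+1}/aₙ = 29^(n+1)/(n+1)! × n!/29^n  (constant 2 cancels)
= 29/(n+1)
L = lim(n→∞) 29/(n+1) = 0
L < 1 → series CONVERGES

Converges (ratio test: L = 0 < 1)


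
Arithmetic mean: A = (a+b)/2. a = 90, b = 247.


AM = (90 + 247)/2 = 337/2 = 168.5

AM = 168.5


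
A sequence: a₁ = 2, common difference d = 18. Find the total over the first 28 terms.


aₙ = 2 + (28-1)×18 = 488
Sₙ = n(a₁+aₙ)/2 = 28×(2+488)/2
= 28×490/2 = 6860

S_28 = 6860


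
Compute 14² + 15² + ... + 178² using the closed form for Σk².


Σₖ₌14^178 k² = Σₖ₌₁^178 k² − Σₖ₌₁^13 k²
= 178·179·357/6 − 13·14·27/6
= 1895789 − 819 = 1894970

Σk² = 1894970


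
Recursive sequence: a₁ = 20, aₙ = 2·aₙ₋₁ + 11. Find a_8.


Computing step by step:
a_1 = 20
a_2 = 51
a_3 = 113
a_4 = 237
a_5 = 485
a_6 = 981
a_7 = 1973
a_8 = 3957


a_8 = 3957


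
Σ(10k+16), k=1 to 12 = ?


Σ(10k+16) = 10·Σk + 16·n
= 10·78 + 16·12
= 780 + 192 = 972

Σ = 972


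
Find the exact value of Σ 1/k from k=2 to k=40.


Σₖ₌2^40 1/k = 1/2 + 1/3 + 1/4 + ... + 1/40
= 1592457339642613/485721041551200
≈ 3.2785

Sum = 1592457339642613/485721041551200 ≈ 3.2785


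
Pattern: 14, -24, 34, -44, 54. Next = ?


Pattern: alternating sign, magnitude arithmetic (d=10)
Terms: 14, -24, 34, -44, 54
Next term = -64

Next term = -64


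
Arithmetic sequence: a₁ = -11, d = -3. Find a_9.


aₙ = a₁ + (n-1)d
= -11 + (9-1)×-3
= -11 - 24
= -35

a_9 = -35


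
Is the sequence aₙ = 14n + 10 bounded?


aₙ = 14n + 10 → as n→∞, aₙ→∞
No finite upper bound exists
The sequence is UNBOUNDED

Unbounded (aₙ → ∞ as n → ∞)


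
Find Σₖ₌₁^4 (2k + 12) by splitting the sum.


Σ(2k+12) = 2·Σk + 12·n
= 2·10 + 12·4
= 20 + 48 = 68

Σ = 68


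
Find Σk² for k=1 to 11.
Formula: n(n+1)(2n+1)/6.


n = 11
n(n+1)(2n+1)/6 = 11×12×23/6
= 3036/6 = 506

Σk² = 506


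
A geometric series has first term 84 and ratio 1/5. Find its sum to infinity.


S∞ = a₁/(1-r) = 84/(1 - 1/5)
= 84/(4/5)
= 105

S∞ = 105


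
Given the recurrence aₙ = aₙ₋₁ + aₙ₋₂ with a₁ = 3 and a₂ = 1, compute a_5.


Computing iteratively: 3, 1, 4, 5, 9
a_5 = 9

a_5 = 9


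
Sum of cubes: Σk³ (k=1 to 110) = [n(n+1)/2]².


n(n+1)/2 = 110×111/2 = 6105
Σk³ = 6105² = 37271025

Σk³ = 37271025


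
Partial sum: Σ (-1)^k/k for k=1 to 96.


S = -1 + 1/2 - 1/3 + 1/4 - 1/5 + 1/6 - 1/7 + 1/8 ± ...
= -0.688
(Full series converges to -ln(2) ≈ -0.6931)

S_96 = -0.688


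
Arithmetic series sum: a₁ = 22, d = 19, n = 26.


aₙ = 22 + (26-1)×19 = 497
Sₙ = n(a₁+aₙ)/2 = 26×(22+497)/2
= 26×519/2 = 6747

S_26 = 6747


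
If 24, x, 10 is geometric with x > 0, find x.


GM = √(24×10) = √240 = 15.4919

GM = 15.4919


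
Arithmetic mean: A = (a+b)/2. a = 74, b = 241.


AM = (74 + 241)/2 = 315/2 = 157.5

AM = 157.5


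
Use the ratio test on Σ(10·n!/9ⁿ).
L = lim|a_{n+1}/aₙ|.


aₙ = 10·n!/9^n
a_{n+1}/aₙ = (n+1)!/9^(n+1) × 9^n/n!  (constant 10 cancels)
= (n+1)/9
L = lim(n→∞) (n+1)/9 = ∞
L > 1 → series DIVERGES

Diverges (ratio test: L = ∞ > 1)


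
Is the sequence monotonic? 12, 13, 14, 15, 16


Differences: 1, 1, 1, 1
All differences > 0 → strictly INCREASING

Monotonically increasing


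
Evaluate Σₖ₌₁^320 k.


n(n+1)/2 = 320×321/2 = 102720/2 = 51360

Σk = 51360


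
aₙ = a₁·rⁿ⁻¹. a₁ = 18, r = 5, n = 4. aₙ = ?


aₙ = a₁·r^(n-1)
= 18×5^3
= 18×125
= 2250

a_4 = 2250


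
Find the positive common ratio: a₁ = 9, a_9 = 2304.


r^(n-1) = aₙ/a₁
r^8 = 2304/9 = 256
r = 256^(1/8)
= ±2; taking r > 0 gives r = 2

r = 2


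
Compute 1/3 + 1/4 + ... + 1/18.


Σₖ₌3^18 1/k = 1/3 + 1/4 + 1/5 + ... + 1/18
= 8148181/4084080
≈ 1.9951

Sum = 8148181/4084080 ≈ 1.9951


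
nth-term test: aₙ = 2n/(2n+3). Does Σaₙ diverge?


lim(n→∞) 2n/(2n+3) = 2/2 = 1  (divide numerator and denominator by n)
lim aₙ = 1 ≠ 0 → series DIVERGES

Diverges (lim aₙ = 1 ≠ 0)


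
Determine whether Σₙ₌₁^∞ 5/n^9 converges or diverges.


p-series test: Σ c/n^p converges if p > 1, diverges if p ≤ 1 (constant c > 0 doesn't affect convergence).
p = 9
9 > 1 → CONVERGES

Converges (p = 9 > 1)


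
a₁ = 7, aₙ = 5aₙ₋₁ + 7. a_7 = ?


Computing step by step:
a_1 = 7
a_2 = 42
a_3 = 217
a_4 = 1092
a_5 = 5467
a_6 = 27342
a_7 = 136717


a_7 = 136717


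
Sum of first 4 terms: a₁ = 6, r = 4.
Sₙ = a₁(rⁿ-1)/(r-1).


Sₙ = 6×(4^4 - 1)/(4 - 1)
= 6×(256 - 1)/3
= 6×255/3
= 510

S_4 = 510


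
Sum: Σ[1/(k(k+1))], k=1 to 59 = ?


1/(k(k+1)) = 1/k - 1/(k+1) (partial fractions)
Telescoping: Σ = 1 - 1/60 = 59/60

Sum = 59/60


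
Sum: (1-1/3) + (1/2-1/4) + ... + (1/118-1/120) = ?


Telescoping with gap 2: two head and two tail terms survive.
= (1 + 1/2) - (1/119 + 1/120)
= 3/2 - 1/119 - 1/120 = 21181/14280

Sum = 21181/14280


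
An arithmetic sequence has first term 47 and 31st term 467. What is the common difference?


d = (aₙ - a₁)/(n-1)
= (467 - 47)/(31-1)
= 420/30 = 14

d = 14


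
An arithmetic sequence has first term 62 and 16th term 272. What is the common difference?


d = (aₙ - a₁)/(n-1)
= (272 - 62)/(16-1)
= 210/15 = 14

d = 14


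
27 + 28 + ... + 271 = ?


Σₖ₌27^271 k = Σₖ₌₁^271 k − Σₖ₌₁^26 k
= 271·272/2 − 26·27/2
= 36856 − 351 = 36505

Σk = 36505


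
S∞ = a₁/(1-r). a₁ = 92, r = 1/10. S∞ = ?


S∞ = a₁/(1-r) = 92/(1 - 1/10)
= 92/(9/10)
= 920/9

S∞ = 920/9


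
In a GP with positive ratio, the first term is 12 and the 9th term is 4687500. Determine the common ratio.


r^(n-1) = aₙ/a₁
r^8 = 4687500/12 = 390625
r = 390625^(1/8)
= ±5; taking r > 0 gives r = 5

r = 5


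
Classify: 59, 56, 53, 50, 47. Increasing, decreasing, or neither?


Differences: -3, -3, -3, -3
All differences < 0 → strictly DECREASING

Monotonically decreasing


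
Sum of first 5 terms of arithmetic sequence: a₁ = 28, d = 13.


aₙ = 28 + (5-1)×13 = 80
Sₙ = n(a₁+aₙ)/2 = 5×(28+80)/2
= 5×108/2 = 270

S_5 = 270


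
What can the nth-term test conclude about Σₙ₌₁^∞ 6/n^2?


lim(n→∞) 6/n^2 = 0
lim aₙ = 0 → nth-term test is INCONCLUSIVE
(Need other tests; this is actually a convergent p-series with p=2 > 1)

Inconclusive (lim aₙ = 0; need another test)


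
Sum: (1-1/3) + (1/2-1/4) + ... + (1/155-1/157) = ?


Telescoping with gap 2: two head and two tail terms survive.
= (1 + 1/2) - (1/156 + 1/157)
= 3/2 - 1/156 - 1/157 = 36425/24492

Sum = 36425/24492


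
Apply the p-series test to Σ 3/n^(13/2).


p-series test: Σ c/n^p converges if p > 1, diverges if p ≤ 1 (constant c > 0 doesn't affect convergence).
p = 13/2
13/2 > 1 → CONVERGES

Converges (p = 13/2 > 1)


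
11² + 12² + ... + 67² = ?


Σₖ₌11^67 k² = Σₖ₌₁^67 k² − Σₖ₌₁^10 k²
= 67·68·135/6 − 10·11·21/6
= 102510 − 385 = 102125

Σk² = 102125


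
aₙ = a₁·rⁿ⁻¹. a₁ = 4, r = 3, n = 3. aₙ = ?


aₙ = a₁·r^(n-1)
= 4×3^2
= 4×9
= 36

a_3 = 36


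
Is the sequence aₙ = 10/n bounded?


a₁ = 10, a₂ = 10/2, a₃ = 10/3, ...
0 < aₙ ≤ 10 for all n ≥ 1
Lower bound: 0, Upper bound: 10
The sequence IS bounded

Bounded (0 < aₙ ≤ 10)


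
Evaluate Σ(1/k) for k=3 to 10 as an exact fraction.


Σₖ₌3^10 1/k = 1/3 + 1/4 + 1/5 + 1/6 + 1/7 + 1/8 + 1/9 + 1/10
= 3601/2520
≈ 1.429

Sum = 3601/2520 ≈ 1.429


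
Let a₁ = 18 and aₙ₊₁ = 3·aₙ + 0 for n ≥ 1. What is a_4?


Computing step by step:
a_1 = 18
a_2 = 54
a_3 = 162
a_4 = 486


a_4 = 486


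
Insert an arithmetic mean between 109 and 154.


AM = (109 + 154)/2 = 263/2 = 131.5

AM = 131.5


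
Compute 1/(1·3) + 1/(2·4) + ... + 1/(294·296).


1/(k(k+2)) = (1/2)·(1/k - 1/(k+2)) (partial fractions)
Telescoping: Σ = (1/2)·(1 + 1/2 - 1/295 - 1/296) = 130389/174640

Sum = 130389/174640


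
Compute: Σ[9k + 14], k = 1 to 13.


Σ(9k+14) = 9·Σk + 14·n
= 9·91 + 14·13
= 819 + 182 = 1001

Σ = 1001


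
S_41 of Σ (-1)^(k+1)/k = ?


S = 1 - 1/2 + 1/3 - 1/4 + 1/5 - 1/6 + 1/7 - 1/8 ± ...
= 0.7052
(Full series converges to +ln(2) ≈ +0.6931)

S_41 = 0.7052


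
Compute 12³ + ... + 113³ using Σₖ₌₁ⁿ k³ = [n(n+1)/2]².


Σₖ₌12^113 k³ = [113·114/2]² − [11·12/2]²
= 41486481 − 4356 = 41482125

Σk³ = 41482125


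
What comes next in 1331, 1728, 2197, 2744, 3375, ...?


Pattern: perfect cubes: n³
Terms: 1331, 1728, 2197, 2744, 3375
Next term = 4096

Next term = 4096


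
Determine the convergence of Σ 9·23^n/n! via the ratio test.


aₙ = 9·23^n/n!
a_{n+1}/aₙ = 23^(n+1)/(n+1)! × n!/23^n  (constant 9 cancels)
= 23/(n+1)
L = lim(n→∞) 23/(n+1) = 0
L < 1 → series CONVERGES

Converges (ratio test: L = 0 < 1)


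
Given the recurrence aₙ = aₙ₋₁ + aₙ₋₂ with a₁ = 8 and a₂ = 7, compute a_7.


Computing iteratively: 8, 7, 15, 22, 37, 59, 96
a_7 = 96

a_7 = 96


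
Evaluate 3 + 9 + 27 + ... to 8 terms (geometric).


Sₙ = 3×(3^8 - 1)/(3 - 1)
= 3×(6561 - 1)/2
= 3×6560/2
= 9840

S_8 = 9840


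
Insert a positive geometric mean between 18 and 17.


GM = √(18×17) = √306 = 17.4929

GM = 17.4929


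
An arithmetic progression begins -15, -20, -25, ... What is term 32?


aₙ = a₁ + (n-1)d
= -15 + (32-1)×-5
= -15 - 155
= -170

a_32 = -170


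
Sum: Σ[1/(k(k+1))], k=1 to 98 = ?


1/(k(k+1)) = 1/k - 1/(k+1) (partial fractions)
Telescoping: Σ = 1 - 1/99 = 98/99

Sum = 98/99


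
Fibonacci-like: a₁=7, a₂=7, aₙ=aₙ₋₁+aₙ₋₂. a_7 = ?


Computing iteratively: 7, 7, 14, 21, 35, 56, 91
a_7 = 91

a_7 = 91


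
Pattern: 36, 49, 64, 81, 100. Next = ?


Pattern: perfect squares: n²
Terms: 36, 49, 64, 81, 100
Next term = 121

Next term = 121


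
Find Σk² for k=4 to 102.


Σₖ₌4^102 k² = Σₖ₌₁^102 k² − Σₖ₌₁^3 k²
= 102·103·205/6 − 3·4·7/6
= 358955 − 14 = 358941

Σk² = 358941


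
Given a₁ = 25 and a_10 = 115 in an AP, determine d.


d = (aₙ - a₁)/(n-1)
= (115 - 25)/(10-1)
= 90/9 = 10

d = 10


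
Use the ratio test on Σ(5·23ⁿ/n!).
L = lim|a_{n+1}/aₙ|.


aₙ = 5·23^n/n!
a_{n+1}/aₙ = 23^(n+1)/(n+1)! × n!/23^n  (constant 5 cancels)
= 23/(n+1)
L = lim(n→∞) 23/(n+1) = 0
L < 1 → series CONVERGES

Converges (ratio test: L = 0 < 1)


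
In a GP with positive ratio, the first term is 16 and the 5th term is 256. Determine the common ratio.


r^(n-1) = aₙ/a₁
r^4 = 256/16 = 16
r = 16^(1/4)
= ±2; taking r > 0 gives r = 2

r = 2


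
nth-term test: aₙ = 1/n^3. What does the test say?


lim(n→∞) 1/n^3 = 0
lim aₙ = 0 → nth-term test is INCONCLUSIVE
(Need other tests; this is actually a convergent p-series with p=3 > 1)

Inconclusive (lim aₙ = 0; need another test)


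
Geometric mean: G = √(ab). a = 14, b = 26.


GM = √(14×26) = √364 = 19.0788

GM = 19.0788


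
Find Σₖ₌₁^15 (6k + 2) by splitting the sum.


Σ(6k+2) = 6·Σk + 2·n
= 6·120 + 2·15
= 720 + 30 = 750

Σ = 750


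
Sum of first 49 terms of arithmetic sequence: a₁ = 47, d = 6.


aₙ = 47 + (49-1)×6 = 335
Sₙ = n(a₁+aₙ)/2 = 49×(47+335)/2
= 49×382/2 = 9359

S_49 = 9359


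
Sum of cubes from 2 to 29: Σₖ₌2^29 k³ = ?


Σₖ₌2^29 k³ = [29·30/2]² − [1·2/2]²
= 189225 − 1 = 189224

Σk³ = 189224


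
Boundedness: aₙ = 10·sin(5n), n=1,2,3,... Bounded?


For all n, -1 ≤ sin(5n) ≤ 1, so -10 ≤ 10·sin(5n) ≤ 10
Lower bound: -10, Upper bound: 10
The sequence IS bounded

Bounded (-10 ≤ aₙ ≤ 10)


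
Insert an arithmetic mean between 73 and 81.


AM = (73 + 81)/2 = 154/2 = 77

AM = 77


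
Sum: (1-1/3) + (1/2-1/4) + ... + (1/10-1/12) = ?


Telescoping with gap 2: two head and two tail terms survive.
= (1 + 1/2) - (1/11 + 1/12)
= 3/2 - 1/11 - 1/12 = 175/132

Sum = 175/132


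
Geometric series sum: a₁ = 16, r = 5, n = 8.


Sₙ = 16×(5^8 - 1)/(5 - 1)
= 16×(390625 - 1)/4
= 16×390624/4
= 1562496

S_8 = 1562496


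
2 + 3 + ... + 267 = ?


Σₖ₌2^267 k = Σₖ₌₁^267 k − Σₖ₌₁^1 k
= 267·268/2 − 1·2/2
= 35778 − 1 = 35777

Σk = 35777


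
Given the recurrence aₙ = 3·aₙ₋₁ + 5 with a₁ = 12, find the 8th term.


Computing step by step:
a_1 = 12
a_2 = 41
a_3 = 128
a_4 = 389
a_5 = 1172
a_6 = 3521
a_7 = 10568
a_8 = 31709


a_8 = 31709


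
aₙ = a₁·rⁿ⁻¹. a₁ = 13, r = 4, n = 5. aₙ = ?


aₙ = a₁·r^(n-1)
= 13×4^4
= 13×256
= 3328

a_5 = 3328


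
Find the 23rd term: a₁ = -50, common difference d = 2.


aₙ = a₁ + (n-1)d
= -50 + (23-1)×2
= -50 + 44
= -6

a_23 = -6


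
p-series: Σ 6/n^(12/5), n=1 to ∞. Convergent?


p-series test: Σ c/n^p converges if p > 1, diverges if p ≤ 1 (constant c > 0 doesn't affect convergence).
p = 12/5
12/5 > 1 → CONVERGES

Converges (p = 12/5 > 1)


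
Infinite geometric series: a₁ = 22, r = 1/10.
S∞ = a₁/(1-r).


S∞ = a₁/(1-r) = 22/(1 - 1/10)
= 22/(9/10)
= 220/9

S∞ = 220/9


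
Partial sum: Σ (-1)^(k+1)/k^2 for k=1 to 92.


S = 1 - 1/4 + 1/9 - 1/16 + 1/25 - 1/36 + 1/49 - 1/64 ± ...
= 0.8224
(Full series converges to +π²/12 ≈ +0.8225)

S_92 = 0.8224


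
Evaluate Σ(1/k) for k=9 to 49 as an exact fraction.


Σₖ₌9^49 1/k = 1/9 + 1/10 + 1/11 + ... + 1/49
= 5458496445241979692451/3099044504245996706400
≈ 1.7613

Sum = 5458496445241979692451/3099044504245996706400 ≈ 1.7613


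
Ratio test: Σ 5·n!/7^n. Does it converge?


aₙ = 5·n!/7^n
a_{n+1}/aₙ = (n+1)!/7^(n+1) × 7^n/n!  (constant 5 cancels)
= (n+1)/7
L = lim(n→∞) (n+1)/7 = ∞
L > 1 → series DIVERGES

Diverges (ratio test: L = ∞ > 1)


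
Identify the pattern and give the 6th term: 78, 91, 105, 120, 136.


Pattern: triangular numbers: n(n+1)/2
Terms: 78, 91, 105, 120, 136
Next term = 153

Next term = 153


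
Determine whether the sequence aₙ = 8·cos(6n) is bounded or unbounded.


For all n, -1 ≤ cos(6n) ≤ 1, so -8 ≤ 8·cos(6n) ≤ 8
Lower bound: -8, Upper bound: 8
The sequence IS bounded

Bounded (-8 ≤ aₙ ≤ 8)


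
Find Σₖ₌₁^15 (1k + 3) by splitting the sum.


Σ(1k+3) = 1·Σk + 3·n
= 1·120 + 3·15
= 120 + 45 = 165

Σ = 165


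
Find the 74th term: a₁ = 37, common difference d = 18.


aₙ = a₁ + (n-1)d
= 37 + (74-1)×18
= 37 + 1314
= 1351

a_74 = 1351


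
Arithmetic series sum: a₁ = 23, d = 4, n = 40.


aₙ = 23 + (40-1)×4 = 179
Sₙ = n(a₁+aₙ)/2 = 40×(23+179)/2
= 40×202/2 = 4040

S_40 = 4040


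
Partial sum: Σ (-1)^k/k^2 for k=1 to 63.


S = -1 + 1/4 - 1/9 + 1/16 - 1/25 + 1/36 - 1/49 + 1/64 ± ...
= -0.8226
(Full series converges to -π²/12 ≈ -0.8225)

S_63 = -0.8226


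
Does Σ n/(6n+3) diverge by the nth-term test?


lim(n→∞) n/(6n+3) = 1/6 = 1/6  (divide numerator and denominator by n)
lim aₙ = 1/6 ≠ 0 → series DIVERGES

Diverges (lim aₙ = 1/6 ≠ 0)


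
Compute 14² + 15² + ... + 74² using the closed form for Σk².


Σₖ₌14^74 k² = Σₖ₌₁^74 k² − Σₖ₌₁^13 k²
= 74·75·149/6 − 13·14·27/6
= 137825 − 819 = 137006

Σk² = 137006


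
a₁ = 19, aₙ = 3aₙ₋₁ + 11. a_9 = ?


Computing step by step:
a_1 = 19
a_2 = 68
a_3 = 215
a_4 = 656
a_5 = 1979
a_6 = 5948
a_7 = 17855
a_8 = 53576
a_9 = 160739


a_9 = 160739


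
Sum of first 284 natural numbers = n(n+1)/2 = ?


n(n+1)/2 = 284×285/2 = 80940/2 = 40470

Σk = 40470


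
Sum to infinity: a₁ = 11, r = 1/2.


S∞ = a₁/(1-r) = 11/(1 - 1/2)
= 11/(1/2)
= 22

S∞ = 22


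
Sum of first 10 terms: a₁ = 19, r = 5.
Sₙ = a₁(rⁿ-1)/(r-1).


Sₙ = 19×(5^10 - 1)/(5 - 1)
= 19×(9765625 - 1)/4
= 19×9765624/4
= 46386714

S_10 = 46386714


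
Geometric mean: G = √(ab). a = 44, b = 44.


GM = √(44×44) = √1936 = 44

GM = 44


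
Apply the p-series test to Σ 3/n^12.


p-series test: Σ c/n^p converges if p > 1, diverges if p ≤ 1 (constant c > 0 doesn't affect convergence).
p = 12
12 > 1 → CONVERGES

Converges (p = 12 > 1)


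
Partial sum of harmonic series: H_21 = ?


H_21 = 1/1 + 1/2 + 1/3 + ... + 1/21
= 18858053/5173168
≈ 3.6454

H_21 = 18858053/5173168 ≈ 3.6454


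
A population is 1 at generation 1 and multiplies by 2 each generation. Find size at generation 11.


aₙ = a₁·r^(n-1)
= 1×2^10
= 1×1024
= 1024

a_11 = 1024


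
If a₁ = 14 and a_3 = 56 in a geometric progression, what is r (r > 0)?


r^(n-1) = aₙ/a₁
r^2 = 56/14 = 4
r = 4^(1/2)
= ±2; taking r > 0 gives r = 2

r = 2


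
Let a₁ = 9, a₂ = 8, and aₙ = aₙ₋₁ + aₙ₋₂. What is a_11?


Computing iteratively: 9, 8, 17, 25, 42, 67, 109, 176, 285, 461, 746
a_11 = 746

a_11 = 746


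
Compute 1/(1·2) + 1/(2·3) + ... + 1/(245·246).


1/(k(k+1)) = 1/k - 1/(k+1) (partial fractions)
Telescoping: Σ = 1 - 1/246 = 245/246

Sum = 245/246


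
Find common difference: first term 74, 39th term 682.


d = (aₙ - a₁)/(n-1)
= (682 - 74)/(39-1)
= 608/38 = 16

d = 16


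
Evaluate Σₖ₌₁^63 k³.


n(n+1)/2 = 63×64/2 = 2016
Σk³ = 2016² = 4064256

Σk³ = 4064256


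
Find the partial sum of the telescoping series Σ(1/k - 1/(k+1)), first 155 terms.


Telescoping: adjacent terms cancel.
= 1/1 - 1/156
= 1 - 1/156 = 155/156

Sum = 155/156


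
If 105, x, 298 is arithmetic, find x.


AM = (105 + 298)/2 = 403/2 = 201.5

AM = 201.5


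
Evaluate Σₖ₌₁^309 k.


n(n+1)/2 = 309×310/2 = 95790/2 = 47895

Σk = 47895


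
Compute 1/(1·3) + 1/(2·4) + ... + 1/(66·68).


1/(k(k+2)) = (1/2)·(1/k - 1/(k+2)) (partial fractions)
Telescoping: Σ = (1/2)·(1 + 1/2 - 1/67 - 1/68) = 6699/9112

Sum = 6699/9112


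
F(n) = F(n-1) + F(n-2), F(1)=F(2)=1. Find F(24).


Fibonacci sequence: 1, 1, 2, 3, 5, 8, 13, 21, 34, 55, 89, ...
F(24) = 46368

F(24) = 46368


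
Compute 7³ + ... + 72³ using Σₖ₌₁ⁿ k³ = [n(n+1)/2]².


Σₖ₌7^72 k³ = [72·73/2]² − [6·7/2]²
= 6906384 − 441 = 6905943

Σk³ = 6905943


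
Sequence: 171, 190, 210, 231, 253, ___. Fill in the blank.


Pattern: triangular numbers: n(n+1)/2
Terms: 171, 190, 210, 231, 253
Next term = 276

Next term = 276


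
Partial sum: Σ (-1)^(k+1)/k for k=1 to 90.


S = 1 - 1/2 + 1/3 - 1/4 + 1/5 - 1/6 + 1/7 - 1/8 ± ...
= 0.6876
(Full series converges to +ln(2) ≈ +0.6931)

S_90 = 0.6876


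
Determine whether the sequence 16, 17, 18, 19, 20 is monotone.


Differences: 1, 1, 1, 1
All differences > 0 → strictly INCREASING

Monotonically increasing


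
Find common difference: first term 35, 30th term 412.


d = (aₙ - a₁)/(n-1)
= (412 - 35)/(30-1)
= 377/29 = 13

d = 13


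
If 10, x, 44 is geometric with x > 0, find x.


GM = √(10×44) = √440 = 20.9762

GM = 20.9762


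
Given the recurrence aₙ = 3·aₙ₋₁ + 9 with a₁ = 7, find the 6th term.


Computing step by step:
a_1 = 7
a_2 = 30
a_3 = 99
a_4 = 306
a_5 = 927
a_6 = 2790


a_6 = 2790


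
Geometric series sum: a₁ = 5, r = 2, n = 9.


Sₙ = 5×(2^9 - 1)/(2 - 1)
= 5×(512 - 1)/1
= 5×511/1
= 2555

S_9 = 2555


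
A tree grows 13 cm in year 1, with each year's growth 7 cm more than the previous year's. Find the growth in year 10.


aₙ = a₁ + (n-1)d
= 13 + (10-1)×7
= 13 + 63
= 76

a_10 = 76


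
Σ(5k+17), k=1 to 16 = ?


Σ(5k+17) = 5·Σk + 17·n
= 5·136 + 17·16
= 680 + 272 = 952

Σ = 952


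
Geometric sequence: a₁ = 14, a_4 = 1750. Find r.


r^(n-1) = aₙ/a₁
r^3 = 1750/14 = 125
r = 125^(1/3)
= 5

r = 5


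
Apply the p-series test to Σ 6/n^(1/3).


p-series test: Σ c/n^p converges if p > 1, diverges if p ≤ 1 (constant c > 0 doesn't affect convergence).
p = 1/3
1/3 ≤ 1 → DIVERGES

Diverges (p = 1/3 ≤ 1)


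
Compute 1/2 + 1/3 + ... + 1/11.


Σₖ₌2^11 1/k = 1/2 + 1/3 + 1/4 + 1/5 + 1/6 + 1/7 + 1/8 + 1/9 + 1/10 + 1/11
= 55991/27720
≈ 2.0199

Sum = 55991/27720 ≈ 2.0199


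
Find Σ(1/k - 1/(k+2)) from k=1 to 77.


Telescoping with gap 2: two head and two tail terms survive.
= (1 + 1/2) - (1/78 + 1/79)
= 3/2 - 1/78 - 1/79 = 4543/3081

Sum = 4543/3081


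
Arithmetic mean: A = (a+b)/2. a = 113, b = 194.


AM = (113 + 194)/2 = 307/2 = 153.5

AM = 153.5


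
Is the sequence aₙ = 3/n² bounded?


a₁ = 3, a₂ = 3/4, a₃ = 3/9, ...
0 < aₙ ≤ 3 for all n ≥ 1
The sequence IS bounded

Bounded (0 < aₙ ≤ 3)


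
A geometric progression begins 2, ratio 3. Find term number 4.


aₙ = a₁·r^(n-1)
= 2×3^3
= 2×27
= 54

a_4 = 54


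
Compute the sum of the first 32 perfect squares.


n = 32
n(n+1)(2n+1)/6 = 32×33×65/6
= 68640/6 = 11440

Σk² = 11440


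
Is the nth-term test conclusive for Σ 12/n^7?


lim(n→∞) 12/n^7 = 0
lim aₙ = 0 → nth-term test is INCONCLUSIVE
(Need other tests; this is actually a convergent p-series with p=7 > 1)

Inconclusive (lim aₙ = 0; need another test)


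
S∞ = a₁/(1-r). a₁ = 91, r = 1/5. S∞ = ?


S∞ = a₁/(1-r) = 91/(1 - 1/5)
= 91/(4/5)
= 455/4

S∞ = 455/4


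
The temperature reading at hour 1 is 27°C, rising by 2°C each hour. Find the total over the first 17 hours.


aₙ = 27 + (17-1)×2 = 59
Sₙ = n(a₁+aₙ)/2 = 17×(27+59)/2
= 17×86/2 = 731

S_17 = 731


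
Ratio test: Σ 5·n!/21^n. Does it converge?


aₙ = 5·n!/21^n
a_{n+1}/aₙ = (n+1)!/21^(n+1) × 21^n/n!  (constant 5 cancels)
= (n+1)/21
L = lim(n→∞) (n+1)/21 = ∞
L > 1 → series DIVERGES

Diverges (ratio test: L = ∞ > 1)


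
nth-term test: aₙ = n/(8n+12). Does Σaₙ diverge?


lim(n→∞) n/(8n+12) = 1/8 = 1/8  (divide numerator and denominator by n)
lim aₙ = 1/8 ≠ 0 → series DIVERGES

Diverges (lim aₙ = 1/8 ≠ 0)


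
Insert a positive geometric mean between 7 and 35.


GM = √(7×35) = √245 = 15.6525

GM = 15.6525


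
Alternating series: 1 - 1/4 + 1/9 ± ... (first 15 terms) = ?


S = 1 - 1/4 + 1/9 - 1/16 + 1/25 - 1/36 + 1/49 - 1/64 ± ...
= 0.8245
(Full series converges to +π²/12 ≈ +0.8225)

S_15 = 0.8245


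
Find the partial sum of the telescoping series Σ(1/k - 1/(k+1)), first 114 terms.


Telescoping: adjacent terms cancel.
= 1/1 - 1/115
= 1 - 1/115 = 114/115

Sum = 114/115


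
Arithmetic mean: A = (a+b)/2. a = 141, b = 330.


AM = (141 + 330)/2 = 471/2 = 235.5

AM = 235.5


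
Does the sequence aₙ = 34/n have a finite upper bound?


a₁ = 34, a₂ = 34/2, a₃ = 34/3, ...
0 < aₙ ≤ 34 for all n ≥ 1
Lower bound: 0, Upper bound: 34
The sequence IS bounded

Bounded (0 < aₙ ≤ 34)


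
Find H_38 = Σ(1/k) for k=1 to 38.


H_38 = 1/1 + 1/2 + 1/3 + ... + 1/38
= 2053580969474233/485721041551200
≈ 4.2279

H_38 = 2053580969474233/485721041551200 ≈ 4.2279


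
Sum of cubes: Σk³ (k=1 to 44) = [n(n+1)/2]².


n(n+1)/2 = 44×45/2 = 990
Σk³ = 990² = 980100

Σk³ = 980100


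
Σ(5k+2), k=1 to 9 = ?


Σ(5k+2) = 5·Σk + 2·n
= 5·45 + 2·9
= 225 + 18 = 243

Σ = 243


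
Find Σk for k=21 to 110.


Σₖ₌21^110 k = Σₖ₌₁^110 k − Σₖ₌₁^20 k
= 110·111/2 − 20·21/2
= 6105 − 210 = 5895

Σk = 5895


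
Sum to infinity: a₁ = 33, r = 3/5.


S∞ = a₁/(1-r) = 33/(1 - 3/5)
= 33/(2/5)
= 165/2

S∞ = 165/2


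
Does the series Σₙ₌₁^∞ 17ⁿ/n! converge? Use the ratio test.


aₙ = 17^n/n!
a_{n+1}/aₙ = 17^(n+1)/(n+1)! × n!/17^n
= 17/(n+1)
L = lim(n→∞) 17/(n+1) = 0
L < 1 → series CONVERGES

Converges (ratio test: L = 0 < 1)


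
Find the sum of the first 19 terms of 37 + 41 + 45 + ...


aₙ = 37 + (19-1)×4 = 109
Sₙ = n(a₁+aₙ)/2 = 19×(37+109)/2
= 19×146/2 = 1387

S_19 = 1387


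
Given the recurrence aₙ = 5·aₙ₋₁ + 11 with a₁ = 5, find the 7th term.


Computing step by step:
a_1 = 5
a_2 = 36
a_3 = 191
a_4 = 966
a_5 = 4841
a_6 = 24216
a_7 = 121091


a_7 = 121091


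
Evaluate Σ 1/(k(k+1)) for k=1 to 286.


1/(k(k+1)) = 1/k - 1/(k+1) (partial fractions)
Telescoping: Σ = 1 - 1/287 = 286/287

Sum = 286/287


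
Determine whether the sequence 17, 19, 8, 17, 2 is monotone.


Differences: 2, -11, 9, -15
Difference at position 1 is +2 (> 0) but position 2 is -11 (< 0) — sequence both rises and falls
→ NOT monotonic

Not monotonic


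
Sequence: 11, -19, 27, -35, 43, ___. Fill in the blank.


Pattern: alternating sign, magnitude arithmetic (d=8)
Terms: 11, -19, 27, -35, 43
Next term = -51

Next term = -51


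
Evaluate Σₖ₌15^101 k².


Σₖ₌15^101 k² = Σₖ₌₁^101 k² − Σₖ₌₁^14 k²
= 101·102·203/6 − 14·15·29/6
= 348551 − 1015 = 347536

Σk² = 347536


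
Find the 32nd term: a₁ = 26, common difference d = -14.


aₙ = a₁ + (n-1)d
= 26 + (32-1)×-14
= 26 - 434
= -408

a_32 = -408


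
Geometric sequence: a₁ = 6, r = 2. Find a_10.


aₙ = a₁·r^(n-1)
= 6×2^9
= 6×512
= 3072

a_10 = 3072


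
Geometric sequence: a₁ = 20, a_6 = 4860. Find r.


r^(n-1) = aₙ/a₁
r^5 = 4860/20 = 243
r = 243^(1/5)
= 3

r = 3


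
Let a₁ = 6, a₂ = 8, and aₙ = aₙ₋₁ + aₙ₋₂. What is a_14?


Computing iteratively: 6, 8, 14, 22, 36, 58, 94, 152, 246, 398, 644, 1042, ...
a_14 = 2728

a_14 = 2728


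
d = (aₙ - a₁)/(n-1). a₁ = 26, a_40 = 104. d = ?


d = (aₙ - a₁)/(n-1)
= (104 - 26)/(40-1)
= 78/39 = 2

d = 2


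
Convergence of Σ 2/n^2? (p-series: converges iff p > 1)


p-series test: Σ c/n^p converges if p > 1, diverges if p ≤ 1 (constant c > 0 doesn't affect convergence).
p = 2
2 > 1 → CONVERGES

Converges (p = 2 > 1)


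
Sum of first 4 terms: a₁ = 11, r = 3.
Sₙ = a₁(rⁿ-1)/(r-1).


Sₙ = 11×(3^4 - 1)/(3 - 1)
= 11×(81 - 1)/2
= 11×80/2
= 440

S_4 = 440


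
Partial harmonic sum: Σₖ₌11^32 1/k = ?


Σₖ₌11^32 1/k = 1/11 + 1/12 + 1/13 + ... + 1/32
= 163107703437059/144403552893600
≈ 1.1295

Sum = 163107703437059/144403552893600 ≈ 1.1295


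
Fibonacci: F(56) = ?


Fibonacci sequence: 1, 1, 2, 3, 5, 8, 13, 21, 34, 55, 89, ...
F(56) = 225851433717

F(56) = 225851433717


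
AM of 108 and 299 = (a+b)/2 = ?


AM = (108 + 299)/2 = 407/2 = 203.5

AM = 203.5


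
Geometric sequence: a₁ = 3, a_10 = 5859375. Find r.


r^(n-1) = aₙ/a₁
r^9 = 5859375/3 = 1953125
r = 1953125^(1/9)
= 5

r = 5
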